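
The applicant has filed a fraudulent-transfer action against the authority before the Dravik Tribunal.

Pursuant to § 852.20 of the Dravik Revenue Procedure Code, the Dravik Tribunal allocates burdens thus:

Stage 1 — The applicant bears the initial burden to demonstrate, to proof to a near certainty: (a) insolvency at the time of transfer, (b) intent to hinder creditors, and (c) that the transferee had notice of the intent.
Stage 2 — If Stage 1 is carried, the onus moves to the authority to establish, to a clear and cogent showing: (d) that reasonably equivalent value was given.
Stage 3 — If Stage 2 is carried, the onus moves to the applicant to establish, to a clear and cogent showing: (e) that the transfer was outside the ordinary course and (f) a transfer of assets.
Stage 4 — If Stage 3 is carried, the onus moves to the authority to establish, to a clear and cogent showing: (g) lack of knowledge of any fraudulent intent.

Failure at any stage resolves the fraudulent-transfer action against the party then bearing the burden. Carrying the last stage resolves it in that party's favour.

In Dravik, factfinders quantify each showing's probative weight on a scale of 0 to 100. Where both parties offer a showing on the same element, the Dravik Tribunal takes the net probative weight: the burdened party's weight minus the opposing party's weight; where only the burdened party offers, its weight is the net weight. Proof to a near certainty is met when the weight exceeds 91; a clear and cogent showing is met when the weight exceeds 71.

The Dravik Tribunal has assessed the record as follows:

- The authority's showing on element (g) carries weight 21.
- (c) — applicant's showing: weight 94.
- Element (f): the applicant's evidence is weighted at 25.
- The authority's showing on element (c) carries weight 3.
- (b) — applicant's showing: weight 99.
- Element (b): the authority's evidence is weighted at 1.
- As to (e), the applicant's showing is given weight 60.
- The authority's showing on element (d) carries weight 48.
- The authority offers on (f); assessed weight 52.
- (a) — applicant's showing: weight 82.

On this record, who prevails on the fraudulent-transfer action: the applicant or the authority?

Stage 1 (applicant, proof to a near certainty, weight exceeds 91): (a) 82 ≤ 91 — fails; (b) net 99−1=98 > 91 — meets; (c) net 94−3=91 ≤ 91 — fails.
  Stage 1 not carried; the applicant fails its burden.
The authority prevails.

authority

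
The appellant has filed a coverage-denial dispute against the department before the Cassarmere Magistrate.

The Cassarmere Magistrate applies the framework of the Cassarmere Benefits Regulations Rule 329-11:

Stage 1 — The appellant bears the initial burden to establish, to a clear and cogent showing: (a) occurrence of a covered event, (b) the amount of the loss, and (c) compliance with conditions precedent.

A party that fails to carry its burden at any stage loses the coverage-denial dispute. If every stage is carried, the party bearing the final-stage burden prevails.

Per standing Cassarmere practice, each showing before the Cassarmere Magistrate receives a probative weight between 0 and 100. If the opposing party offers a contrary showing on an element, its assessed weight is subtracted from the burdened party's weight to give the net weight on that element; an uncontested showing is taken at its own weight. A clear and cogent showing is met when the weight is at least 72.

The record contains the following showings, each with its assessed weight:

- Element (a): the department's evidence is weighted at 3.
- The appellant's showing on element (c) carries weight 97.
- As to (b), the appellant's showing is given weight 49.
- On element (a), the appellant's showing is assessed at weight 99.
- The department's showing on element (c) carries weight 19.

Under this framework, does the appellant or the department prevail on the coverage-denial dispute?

department

At Stage 1 the appellant must meet a clear and cogent showing (weight is at least 72): on (a) the weight is 99 less the opposing 3 gives net 96, which does reach 72, so (a) meets the standard; on (b) the weight is 49, which does not reach 72, so (b) does not meet the standard; on (c) the weight is 97 less the opposing 19 gives net 78, ≥ 72, so (c) meets the standard.
  Not every element is met, so the appellant fails to carry Stage 1.
The analysis ends at Stage 1; the department prevails.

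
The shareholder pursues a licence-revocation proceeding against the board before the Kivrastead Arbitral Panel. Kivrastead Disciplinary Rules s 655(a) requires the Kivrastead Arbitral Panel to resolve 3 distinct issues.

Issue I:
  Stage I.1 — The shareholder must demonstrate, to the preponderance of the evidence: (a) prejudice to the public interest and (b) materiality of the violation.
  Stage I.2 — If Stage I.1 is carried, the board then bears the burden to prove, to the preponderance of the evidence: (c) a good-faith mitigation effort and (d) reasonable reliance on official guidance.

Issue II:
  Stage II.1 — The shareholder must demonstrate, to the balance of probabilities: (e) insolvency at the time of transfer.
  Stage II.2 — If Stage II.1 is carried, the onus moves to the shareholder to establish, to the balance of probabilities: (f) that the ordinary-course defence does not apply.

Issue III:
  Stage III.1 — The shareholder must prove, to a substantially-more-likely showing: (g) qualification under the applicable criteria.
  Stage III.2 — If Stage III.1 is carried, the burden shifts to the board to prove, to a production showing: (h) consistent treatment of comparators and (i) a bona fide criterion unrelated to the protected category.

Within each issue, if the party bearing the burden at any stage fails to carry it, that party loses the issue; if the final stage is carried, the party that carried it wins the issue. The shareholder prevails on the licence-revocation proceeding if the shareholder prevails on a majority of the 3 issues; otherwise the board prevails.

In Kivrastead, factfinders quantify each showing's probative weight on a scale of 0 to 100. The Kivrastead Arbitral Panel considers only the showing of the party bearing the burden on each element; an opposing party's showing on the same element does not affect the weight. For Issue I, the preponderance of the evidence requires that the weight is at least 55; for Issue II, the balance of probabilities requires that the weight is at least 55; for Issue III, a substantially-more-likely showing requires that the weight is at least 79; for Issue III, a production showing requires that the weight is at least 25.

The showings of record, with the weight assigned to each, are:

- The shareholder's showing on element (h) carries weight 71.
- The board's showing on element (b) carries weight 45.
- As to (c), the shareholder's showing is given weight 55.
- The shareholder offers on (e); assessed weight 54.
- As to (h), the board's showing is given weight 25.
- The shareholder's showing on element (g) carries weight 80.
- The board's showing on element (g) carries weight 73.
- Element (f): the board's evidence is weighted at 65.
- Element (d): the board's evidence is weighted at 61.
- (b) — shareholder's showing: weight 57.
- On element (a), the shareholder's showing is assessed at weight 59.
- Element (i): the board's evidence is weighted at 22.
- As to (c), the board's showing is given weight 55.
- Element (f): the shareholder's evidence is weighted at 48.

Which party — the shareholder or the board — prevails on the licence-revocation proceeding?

board

— Issue I —
At Stage I.1 the shareholder must meet the preponderance of the evidence (weight is at least 55): on (a) the weight is 59, which does reach 55, so (a) meets the standard; on (b) the weight is 57 (the board's 45 is given no effect), ≥ 55, so (b) meets the standard.
  All elements met. The burden passes to the board.
At Stage I.2 the board must meet the preponderance of the evidence (weight is at least 55): on (c) the weight is 55 (the shareholder's 55 is given no effect), ≥ 55, so (c) meets the standard; on (d) the weight is 61, ≥ 55, so (d) meets the standard.
  All elements met at the final stage.
With every stage satisfied, the board prevails on this issue.
— Issue II —
At Stage II.1 the shareholder must meet the balance of probabilities (weight is at least 55): on (e) the weight is 54, < 55, so (e) does not meet the standard.
  Stage II.1 not carried; the shareholder fails its burden.
So the board prevails on this issue.
— Issue III —
Stage III.1 (shareholder, a substantially-more-likely showing, weight is at least 79): (g) 80 (board's 73 disregarded) ≥ 79 — meets.
  The shareholder carries Stage III.1; the board now bears the burden.
Stage III.2 (board, a production showing, weight is at least 25): (h) 25 (shareholder's 71 disregarded) ≥ 25 — meets; (i) 22 < 25 — fails.
  The board does not carry Stage III.2.
The shareholder prevails on this issue.
Per-issue: Issue I → board; Issue II → board; Issue III → shareholder. The shareholder must prevail on a majority of issues; overall, the board prevails.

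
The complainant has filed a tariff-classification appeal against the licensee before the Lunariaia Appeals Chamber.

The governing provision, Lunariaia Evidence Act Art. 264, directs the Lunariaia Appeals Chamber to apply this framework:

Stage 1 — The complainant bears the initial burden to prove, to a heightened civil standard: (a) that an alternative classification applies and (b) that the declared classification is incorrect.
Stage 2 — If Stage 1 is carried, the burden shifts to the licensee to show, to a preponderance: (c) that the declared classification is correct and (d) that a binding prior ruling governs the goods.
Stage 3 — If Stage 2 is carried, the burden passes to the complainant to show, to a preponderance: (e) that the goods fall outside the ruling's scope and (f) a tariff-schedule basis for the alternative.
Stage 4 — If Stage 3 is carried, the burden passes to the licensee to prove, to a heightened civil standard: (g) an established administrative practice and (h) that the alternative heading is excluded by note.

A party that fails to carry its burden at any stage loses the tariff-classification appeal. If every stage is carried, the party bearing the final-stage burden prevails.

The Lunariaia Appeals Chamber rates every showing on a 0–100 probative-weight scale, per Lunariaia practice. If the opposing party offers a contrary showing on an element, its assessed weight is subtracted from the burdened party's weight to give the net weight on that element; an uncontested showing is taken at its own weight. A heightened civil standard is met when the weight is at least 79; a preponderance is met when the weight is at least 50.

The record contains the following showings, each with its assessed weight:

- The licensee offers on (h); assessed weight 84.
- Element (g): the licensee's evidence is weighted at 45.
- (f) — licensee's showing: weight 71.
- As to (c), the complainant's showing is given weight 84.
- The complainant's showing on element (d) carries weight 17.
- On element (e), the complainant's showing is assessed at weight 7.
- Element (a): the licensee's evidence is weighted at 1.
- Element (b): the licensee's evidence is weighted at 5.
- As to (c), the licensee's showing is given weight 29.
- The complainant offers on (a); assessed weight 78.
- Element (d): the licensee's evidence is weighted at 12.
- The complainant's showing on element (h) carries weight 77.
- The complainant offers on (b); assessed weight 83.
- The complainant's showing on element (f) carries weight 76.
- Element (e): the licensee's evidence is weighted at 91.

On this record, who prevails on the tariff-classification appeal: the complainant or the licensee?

licensee

Stage 1 (complainant, a heightened civil standard, weight is at least 79): (a) net 78−1=77 < 79 — fails; (b) net 83−5=78 < 79 — fails.
  The complainant does not carry Stage 1.
So the licensee prevails.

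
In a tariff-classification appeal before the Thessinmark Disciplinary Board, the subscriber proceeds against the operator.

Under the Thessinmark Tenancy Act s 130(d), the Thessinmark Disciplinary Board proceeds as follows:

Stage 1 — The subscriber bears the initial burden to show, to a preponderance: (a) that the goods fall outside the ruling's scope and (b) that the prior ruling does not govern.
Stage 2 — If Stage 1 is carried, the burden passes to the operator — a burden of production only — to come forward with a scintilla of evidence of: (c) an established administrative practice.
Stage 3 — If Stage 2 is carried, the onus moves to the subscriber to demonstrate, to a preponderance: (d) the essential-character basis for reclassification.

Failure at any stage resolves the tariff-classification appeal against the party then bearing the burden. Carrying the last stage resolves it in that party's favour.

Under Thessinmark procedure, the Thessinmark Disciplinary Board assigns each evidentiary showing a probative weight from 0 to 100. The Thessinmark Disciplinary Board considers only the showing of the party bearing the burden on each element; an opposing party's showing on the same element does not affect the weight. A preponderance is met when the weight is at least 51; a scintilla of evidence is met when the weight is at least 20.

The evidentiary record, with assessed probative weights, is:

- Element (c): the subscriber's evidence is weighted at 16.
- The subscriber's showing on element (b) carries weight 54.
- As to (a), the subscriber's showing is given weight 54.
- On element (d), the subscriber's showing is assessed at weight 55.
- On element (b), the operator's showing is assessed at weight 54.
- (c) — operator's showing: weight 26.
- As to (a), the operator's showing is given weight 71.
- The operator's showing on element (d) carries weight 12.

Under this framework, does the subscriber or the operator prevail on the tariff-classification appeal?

subscriber

Stage 1 — burden on subscriber; standard: a preponderance (weight is at least 51).
    (a): 54 (operator's 71 disregarded) ≥ 51 [met]
    (b): 54 (operator's 54 disregarded) ≥ 51 [met]
  The subscriber carries Stage 1; the operator now bears the burden.
Stage 2 — burden on operator; standard: a scintilla of evidence (weight is at least 20).
    (c): 26 (subscriber's 16 disregarded) ≥ 20 [met]
  All elements met. The burden passes to the subscriber.
Stage 3 — burden on subscriber; standard: a preponderance (weight is at least 51).
    (d): 55 (operator's 12 disregarded) ≥ 51 [met]
  Stage 3 carried; the final stage is satisfied.
With every stage satisfied, the subscriber prevails.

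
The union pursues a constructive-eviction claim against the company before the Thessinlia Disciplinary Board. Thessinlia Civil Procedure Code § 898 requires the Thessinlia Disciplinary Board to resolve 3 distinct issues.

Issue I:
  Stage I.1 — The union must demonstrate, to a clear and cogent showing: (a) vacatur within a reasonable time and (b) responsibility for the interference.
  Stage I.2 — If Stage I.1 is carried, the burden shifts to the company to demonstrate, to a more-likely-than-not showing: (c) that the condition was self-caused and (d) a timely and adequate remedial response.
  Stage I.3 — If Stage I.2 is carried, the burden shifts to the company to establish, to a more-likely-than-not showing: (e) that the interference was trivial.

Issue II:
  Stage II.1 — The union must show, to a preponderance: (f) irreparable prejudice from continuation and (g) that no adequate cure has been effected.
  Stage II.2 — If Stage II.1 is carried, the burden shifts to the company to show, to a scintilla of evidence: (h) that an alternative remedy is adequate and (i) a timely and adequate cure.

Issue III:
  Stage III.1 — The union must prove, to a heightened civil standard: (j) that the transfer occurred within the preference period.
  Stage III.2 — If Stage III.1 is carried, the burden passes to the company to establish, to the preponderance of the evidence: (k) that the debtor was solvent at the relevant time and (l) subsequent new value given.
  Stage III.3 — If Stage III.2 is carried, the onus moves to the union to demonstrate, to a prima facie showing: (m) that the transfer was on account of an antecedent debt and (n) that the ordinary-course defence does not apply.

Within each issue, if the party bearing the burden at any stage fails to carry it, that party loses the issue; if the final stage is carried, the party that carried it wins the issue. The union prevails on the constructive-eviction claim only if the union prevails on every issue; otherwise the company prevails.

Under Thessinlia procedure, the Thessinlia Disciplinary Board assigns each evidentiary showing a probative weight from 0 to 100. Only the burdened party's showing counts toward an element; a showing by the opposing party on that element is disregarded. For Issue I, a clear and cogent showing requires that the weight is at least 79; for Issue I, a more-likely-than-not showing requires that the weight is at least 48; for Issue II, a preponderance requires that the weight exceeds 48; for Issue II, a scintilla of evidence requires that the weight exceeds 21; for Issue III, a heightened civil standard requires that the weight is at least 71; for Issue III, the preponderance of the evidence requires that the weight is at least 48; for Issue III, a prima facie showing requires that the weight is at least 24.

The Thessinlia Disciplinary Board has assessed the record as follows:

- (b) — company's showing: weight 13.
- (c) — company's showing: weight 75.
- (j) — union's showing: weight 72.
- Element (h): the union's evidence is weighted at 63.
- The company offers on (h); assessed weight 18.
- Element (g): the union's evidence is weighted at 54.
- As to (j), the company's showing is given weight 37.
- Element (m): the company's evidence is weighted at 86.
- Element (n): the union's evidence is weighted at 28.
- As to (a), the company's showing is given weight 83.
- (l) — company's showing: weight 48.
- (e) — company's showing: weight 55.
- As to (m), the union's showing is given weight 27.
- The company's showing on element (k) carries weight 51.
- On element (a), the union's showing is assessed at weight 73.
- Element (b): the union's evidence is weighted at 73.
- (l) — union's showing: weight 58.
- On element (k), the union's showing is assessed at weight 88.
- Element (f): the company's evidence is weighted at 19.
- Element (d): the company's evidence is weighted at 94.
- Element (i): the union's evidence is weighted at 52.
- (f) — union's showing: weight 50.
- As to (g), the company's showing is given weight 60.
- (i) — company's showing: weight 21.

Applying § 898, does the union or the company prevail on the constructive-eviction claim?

company

— Issue I —
Stage I.1 — burden on union; standard: a clear and cogent showing (weight is at least 79).
    (a): 73 (company's 83 disregarded) < 79 [not met]
    (b): 73 (company's 13 disregarded) < 79 [not met]
  The union does not carry Stage I.1.
The analysis ends at Stage I.1; the company prevails on this issue.
— Issue II —
Stage II.1 — burden on union; standard: a preponderance (weight exceeds 48).
    (f): 50 (company's 19 disregarded) > 48 [met]
    (g): 54 (company's 60 disregarded) > 48 [met]
  Stage II.1 is satisfied; the onus moves to the company.
Stage II.2 — burden on company; standard: a scintilla of evidence (weight exceeds 21).
    (h): 18 (union's 63 disregarded) ≤ 21 [not met]
    (i): 21 (union's 52 disregarded) ≤ 21 [not met]
  Stage II.2 not carried; the company fails its burden.
The union prevails on this issue.
— Issue III —
At Stage III.1 the union must meet a heightened civil standard (weight is at least 71): on (j) the weight is 72 (the company's 37 is given no effect), which does reach 71, so (j) meets the standard.
  Stage III.1 is satisfied; the onus moves to the company.
At Stage III.2 the company must meet the preponderance of the evidence (weight is at least 48): on (k) the weight is 51 (the union's 88 is given no effect), ≥ 48, so (k) meets the standard; on (l) the weight is 48 (the union's 58 is given no effect), which does reach 48, so (l) meets the standard.
  Stage III.2 is satisfied; the onus moves to the union.
At Stage III.3 the union must meet a prima facie showing (weight is at least 24): on (m) the weight is 27 (the company's 86 is given no effect), ≥ 24, so (m) meets the standard; on (n) the weight is 28, ≥ 24, so (n) meets the standard.
  All elements met at the final stage.
All stages carried — the union prevails on this issue.
Per-issue: Issue I → company; Issue II → union; Issue III → union. The union must prevail on every issue; overall, the company prevails.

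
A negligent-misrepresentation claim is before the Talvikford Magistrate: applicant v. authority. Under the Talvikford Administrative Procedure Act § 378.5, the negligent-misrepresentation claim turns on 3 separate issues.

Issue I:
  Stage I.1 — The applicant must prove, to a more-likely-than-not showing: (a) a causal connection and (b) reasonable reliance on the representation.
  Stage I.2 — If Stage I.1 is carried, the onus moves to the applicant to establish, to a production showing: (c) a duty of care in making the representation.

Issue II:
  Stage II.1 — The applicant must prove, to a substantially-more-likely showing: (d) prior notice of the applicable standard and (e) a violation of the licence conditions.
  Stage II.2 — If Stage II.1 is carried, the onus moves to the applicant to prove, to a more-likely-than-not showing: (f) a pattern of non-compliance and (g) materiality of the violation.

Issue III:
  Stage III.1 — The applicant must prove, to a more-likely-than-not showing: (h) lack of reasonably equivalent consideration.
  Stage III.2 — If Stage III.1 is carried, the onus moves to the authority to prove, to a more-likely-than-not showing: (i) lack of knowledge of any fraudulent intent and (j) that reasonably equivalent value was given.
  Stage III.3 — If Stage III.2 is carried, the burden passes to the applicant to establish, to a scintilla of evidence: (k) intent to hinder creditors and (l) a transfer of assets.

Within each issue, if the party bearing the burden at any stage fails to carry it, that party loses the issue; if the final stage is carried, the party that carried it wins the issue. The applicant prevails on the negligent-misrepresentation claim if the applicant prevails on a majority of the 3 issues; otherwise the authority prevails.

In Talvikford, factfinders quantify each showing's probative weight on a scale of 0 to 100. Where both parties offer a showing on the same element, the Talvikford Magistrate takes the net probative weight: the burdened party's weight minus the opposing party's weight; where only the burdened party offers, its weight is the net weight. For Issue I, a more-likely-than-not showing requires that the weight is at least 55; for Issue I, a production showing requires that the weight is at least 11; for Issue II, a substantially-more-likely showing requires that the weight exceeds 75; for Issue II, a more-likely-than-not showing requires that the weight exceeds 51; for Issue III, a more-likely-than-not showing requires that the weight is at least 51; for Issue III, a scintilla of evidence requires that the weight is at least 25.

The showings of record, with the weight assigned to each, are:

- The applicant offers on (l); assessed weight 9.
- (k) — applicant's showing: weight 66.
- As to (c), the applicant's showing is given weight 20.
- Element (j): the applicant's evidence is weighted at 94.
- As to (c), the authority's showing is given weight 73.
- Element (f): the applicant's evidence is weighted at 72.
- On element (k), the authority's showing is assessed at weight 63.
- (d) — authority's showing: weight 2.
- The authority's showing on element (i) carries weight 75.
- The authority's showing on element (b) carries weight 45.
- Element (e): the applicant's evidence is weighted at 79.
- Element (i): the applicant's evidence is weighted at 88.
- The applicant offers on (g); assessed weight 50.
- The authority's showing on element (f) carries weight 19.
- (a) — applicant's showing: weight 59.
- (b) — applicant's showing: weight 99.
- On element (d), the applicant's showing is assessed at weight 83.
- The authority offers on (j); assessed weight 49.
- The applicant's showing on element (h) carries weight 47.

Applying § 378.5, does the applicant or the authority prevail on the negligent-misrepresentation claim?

— Issue I —
Stage I.1 (applicant, a more-likely-than-not showing, weight is at least 55): (a) 59 ≥ 55 — meets; (b) net 99−45=54 < 55 — fails.
  The applicant does not carry Stage I.1.
The authority prevails on this issue.
— Issue II —
Stage II.1 — burden on applicant; standard: a substantially-more-likely showing (weight exceeds 75).
    (d): 83 − 2 = 81 > 75 [met]
    (e): 79 > 75 [met]
  Stage II.1 is satisfied; the applicant continues to bear the burden.
Stage II.2 — burden on applicant; standard: a more-likely-than-not showing (weight exceeds 51).
    (f): 72 − 19 = 53 > 51 [met]
    (g): 50 ≤ 51 [not met]
  Stage II.2 not carried; the applicant fails its burden.
The authority prevails on this issue.
— Issue III —
Stage III.1 (applicant, a more-likely-than-not showing, weight is at least 51): (h) 47 < 51 — fails.
  Not every element is met, so the applicant fails to carry Stage III.1.
The authority prevails on this issue.
Per-issue: Issue I → authority; Issue II → authority; Issue III → authority. The applicant must prevail on a majority of issues; overall, the authority prevails.

authority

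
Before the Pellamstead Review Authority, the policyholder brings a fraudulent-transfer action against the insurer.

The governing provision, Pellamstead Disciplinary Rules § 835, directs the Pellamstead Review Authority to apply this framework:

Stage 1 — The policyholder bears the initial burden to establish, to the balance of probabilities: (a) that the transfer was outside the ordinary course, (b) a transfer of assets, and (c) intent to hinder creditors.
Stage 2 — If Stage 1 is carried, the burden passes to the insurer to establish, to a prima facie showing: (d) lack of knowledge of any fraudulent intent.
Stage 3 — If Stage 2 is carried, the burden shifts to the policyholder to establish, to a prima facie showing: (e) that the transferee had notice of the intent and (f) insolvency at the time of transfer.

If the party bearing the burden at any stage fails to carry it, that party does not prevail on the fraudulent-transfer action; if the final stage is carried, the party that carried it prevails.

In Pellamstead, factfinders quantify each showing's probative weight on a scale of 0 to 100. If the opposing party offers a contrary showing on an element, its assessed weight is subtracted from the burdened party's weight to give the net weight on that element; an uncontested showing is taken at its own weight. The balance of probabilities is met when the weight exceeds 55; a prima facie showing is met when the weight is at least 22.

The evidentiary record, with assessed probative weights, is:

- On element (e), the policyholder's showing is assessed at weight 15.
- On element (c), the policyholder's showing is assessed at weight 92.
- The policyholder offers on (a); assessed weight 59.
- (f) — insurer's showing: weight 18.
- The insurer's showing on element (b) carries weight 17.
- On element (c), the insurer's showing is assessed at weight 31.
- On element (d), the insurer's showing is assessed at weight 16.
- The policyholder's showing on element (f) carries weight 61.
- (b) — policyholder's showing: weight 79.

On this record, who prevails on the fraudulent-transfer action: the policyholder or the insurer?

policyholder

Stage 1 (policyholder, the balance of probabilities, weight exceeds 55): (a) 59 > 55 — meets; (b) net 79−17=62 > 55 — meets; (c) net 92−31=61 > 55 — meets.
  Stage 1 carried; the burden shifts to the insurer.
Stage 2 (insurer, a prima facie showing, weight is at least 22): (d) 16 < 22 — fails.
  Not every element is met, so the insurer fails to carry Stage 2.
The policyholder prevails.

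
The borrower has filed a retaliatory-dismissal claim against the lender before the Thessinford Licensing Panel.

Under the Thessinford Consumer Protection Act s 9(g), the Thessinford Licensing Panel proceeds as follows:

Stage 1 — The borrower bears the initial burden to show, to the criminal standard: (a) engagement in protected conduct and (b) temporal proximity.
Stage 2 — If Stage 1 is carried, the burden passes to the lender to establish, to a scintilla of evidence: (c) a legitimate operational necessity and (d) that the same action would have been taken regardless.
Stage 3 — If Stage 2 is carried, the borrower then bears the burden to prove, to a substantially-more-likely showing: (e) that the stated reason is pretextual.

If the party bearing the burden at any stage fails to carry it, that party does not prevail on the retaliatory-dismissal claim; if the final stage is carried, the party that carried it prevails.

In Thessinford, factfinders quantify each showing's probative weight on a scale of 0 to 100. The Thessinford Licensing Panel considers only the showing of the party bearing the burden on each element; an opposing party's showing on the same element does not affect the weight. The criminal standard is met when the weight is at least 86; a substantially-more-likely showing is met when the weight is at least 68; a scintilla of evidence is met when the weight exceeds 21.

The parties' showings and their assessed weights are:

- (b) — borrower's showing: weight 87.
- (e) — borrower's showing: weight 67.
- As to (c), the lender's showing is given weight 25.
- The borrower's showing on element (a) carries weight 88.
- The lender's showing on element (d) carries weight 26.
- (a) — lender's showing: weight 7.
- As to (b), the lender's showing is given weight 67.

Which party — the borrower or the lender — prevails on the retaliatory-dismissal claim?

lender

Stage 1 (borrower, the criminal standard, weight is at least 86): (a) 88 (lender's 7 disregarded) ≥ 86 — meets; (b) 87 (lender's 67 disregarded) ≥ 86 — meets.
  Stage 1 is satisfied; the onus moves to the lender.
Stage 2 (lender, a scintilla of evidence, weight exceeds 21): (c) 25 > 21 — meets; (d) 26 > 21 — meets.
  All elements met. The burden passes to the borrower.
Stage 3 (borrower, a substantially-more-likely showing, weight is at least 68): (e) 67 < 68 — fails.
  Stage 3 not carried; the borrower fails its burden.
So the lender prevails.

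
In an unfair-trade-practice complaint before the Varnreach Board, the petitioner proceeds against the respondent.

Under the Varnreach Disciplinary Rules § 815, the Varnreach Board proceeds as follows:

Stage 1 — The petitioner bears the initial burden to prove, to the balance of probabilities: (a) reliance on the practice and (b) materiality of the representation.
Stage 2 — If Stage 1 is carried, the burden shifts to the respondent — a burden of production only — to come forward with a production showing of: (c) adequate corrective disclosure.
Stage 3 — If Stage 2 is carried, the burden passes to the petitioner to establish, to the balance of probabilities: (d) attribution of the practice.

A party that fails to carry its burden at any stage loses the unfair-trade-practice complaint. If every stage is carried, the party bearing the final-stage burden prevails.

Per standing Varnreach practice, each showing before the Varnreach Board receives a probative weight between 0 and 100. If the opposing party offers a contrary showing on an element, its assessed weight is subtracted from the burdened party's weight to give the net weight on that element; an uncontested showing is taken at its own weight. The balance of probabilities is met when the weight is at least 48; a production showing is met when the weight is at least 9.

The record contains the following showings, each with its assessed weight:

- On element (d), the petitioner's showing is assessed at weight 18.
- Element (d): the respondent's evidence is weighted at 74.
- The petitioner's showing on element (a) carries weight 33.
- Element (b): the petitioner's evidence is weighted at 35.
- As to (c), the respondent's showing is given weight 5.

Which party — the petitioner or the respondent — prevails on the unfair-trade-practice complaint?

At Stage 1 the petitioner must meet the balance of probabilities (weight is at least 48): on (a) the weight is 33, < 48, so (a) does not meet the standard; on (b) the weight is 35, < 48, so (b) does not meet the standard.
  The petitioner does not carry Stage 1.
The respondent prevails.

respondent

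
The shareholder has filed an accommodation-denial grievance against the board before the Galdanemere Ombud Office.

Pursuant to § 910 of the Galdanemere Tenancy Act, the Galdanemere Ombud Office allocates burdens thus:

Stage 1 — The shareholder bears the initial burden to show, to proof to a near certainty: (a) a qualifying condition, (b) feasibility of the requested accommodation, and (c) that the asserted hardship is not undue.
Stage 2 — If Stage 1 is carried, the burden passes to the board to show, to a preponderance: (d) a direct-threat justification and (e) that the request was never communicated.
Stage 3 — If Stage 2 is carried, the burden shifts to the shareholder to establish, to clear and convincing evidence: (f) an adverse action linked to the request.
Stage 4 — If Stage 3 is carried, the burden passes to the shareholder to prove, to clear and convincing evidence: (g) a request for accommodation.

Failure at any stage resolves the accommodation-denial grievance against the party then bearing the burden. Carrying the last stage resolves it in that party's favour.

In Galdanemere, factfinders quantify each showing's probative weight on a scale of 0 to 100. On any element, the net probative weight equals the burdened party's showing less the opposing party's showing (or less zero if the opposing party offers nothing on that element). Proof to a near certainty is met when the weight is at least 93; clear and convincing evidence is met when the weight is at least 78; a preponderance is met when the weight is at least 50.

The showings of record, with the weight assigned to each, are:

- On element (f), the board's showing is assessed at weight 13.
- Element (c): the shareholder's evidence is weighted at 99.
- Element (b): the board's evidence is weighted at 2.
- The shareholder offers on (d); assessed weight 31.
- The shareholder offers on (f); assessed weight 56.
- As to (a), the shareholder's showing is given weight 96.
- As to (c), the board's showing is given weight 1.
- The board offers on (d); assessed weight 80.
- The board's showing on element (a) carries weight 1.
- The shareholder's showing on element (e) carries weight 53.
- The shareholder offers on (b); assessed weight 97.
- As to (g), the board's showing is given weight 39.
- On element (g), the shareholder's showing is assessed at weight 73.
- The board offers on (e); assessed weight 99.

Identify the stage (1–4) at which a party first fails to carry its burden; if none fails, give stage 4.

Stage 1 (shareholder, proof to a near certainty, weight is at least 93): (a) net 96−1=95 ≥ 93 — meets; (b) net 97−2=95 ≥ 93 — meets; (c) net 99−1=98 ≥ 93 — meets.
  Stage 1 is satisfied; the onus moves to the board.
Stage 2 (board, a preponderance, weight is at least 50): (d) net 80−31=49 < 50 — fails; (e) net 99−53=46 < 50 — fails.
  Stage 2 not carried; the board fails its burden.
So the shareholder prevails.

stage 2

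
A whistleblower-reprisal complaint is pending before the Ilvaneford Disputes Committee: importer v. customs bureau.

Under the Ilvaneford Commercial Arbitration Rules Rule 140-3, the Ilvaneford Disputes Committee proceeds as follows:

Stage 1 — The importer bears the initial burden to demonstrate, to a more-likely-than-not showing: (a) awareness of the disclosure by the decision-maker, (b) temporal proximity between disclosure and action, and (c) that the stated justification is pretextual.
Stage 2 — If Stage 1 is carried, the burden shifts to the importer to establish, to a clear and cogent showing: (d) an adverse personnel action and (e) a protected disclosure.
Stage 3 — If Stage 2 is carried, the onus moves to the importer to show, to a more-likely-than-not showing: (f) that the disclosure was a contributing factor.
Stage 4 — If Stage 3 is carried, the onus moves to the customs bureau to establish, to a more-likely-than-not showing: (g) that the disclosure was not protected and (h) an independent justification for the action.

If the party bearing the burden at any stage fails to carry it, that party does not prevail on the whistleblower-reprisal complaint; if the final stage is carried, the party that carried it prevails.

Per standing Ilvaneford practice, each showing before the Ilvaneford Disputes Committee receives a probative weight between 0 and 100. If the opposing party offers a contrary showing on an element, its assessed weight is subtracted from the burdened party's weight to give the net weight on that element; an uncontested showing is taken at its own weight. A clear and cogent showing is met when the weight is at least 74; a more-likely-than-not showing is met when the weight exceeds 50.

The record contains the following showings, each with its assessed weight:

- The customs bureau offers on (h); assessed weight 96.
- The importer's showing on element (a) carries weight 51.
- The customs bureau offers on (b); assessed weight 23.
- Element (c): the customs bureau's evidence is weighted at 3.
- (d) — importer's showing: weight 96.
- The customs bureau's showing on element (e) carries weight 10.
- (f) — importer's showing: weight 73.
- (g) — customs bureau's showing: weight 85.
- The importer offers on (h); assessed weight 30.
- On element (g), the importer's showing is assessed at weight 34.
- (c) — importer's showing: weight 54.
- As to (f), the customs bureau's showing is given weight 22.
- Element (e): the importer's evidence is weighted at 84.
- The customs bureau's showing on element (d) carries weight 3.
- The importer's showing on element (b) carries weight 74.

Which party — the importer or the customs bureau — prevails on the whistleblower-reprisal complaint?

customs bureau

At Stage 1 the importer must meet a more-likely-than-not showing (weight exceeds 50): on (a) the weight is 51, which does exceed 50, so (a) meets the standard; on (b) the weight is 74 less the opposing 23 gives net 51, which does exceed 50, so (b) meets the standard; on (c) the weight is 54 less the opposing 3 gives net 51, > 50, so (c) meets the standard.
  Stage 1 is satisfied; the importer continues to bear the burden.
At Stage 2 the importer must meet a clear and cogent showing (weight is at least 74): on (d) the weight is 96 less the opposing 3 gives net 93, ≥ 74, so (d) meets the standard; on (e) the weight is 84 less the opposing 10 gives net 74, ≥ 74, so (e) meets the standard.
  All elements met. The importer retains the burden for Stage 3.
At Stage 3 the importer must meet a more-likely-than-not showing (weight exceeds 50): on (f) the weight is 73 less the opposing 22 gives net 51, which does exceed 50, so (f) meets the standard.
  Stage 3 is satisfied; the onus moves to the customs bureau.
At Stage 4 the customs bureau must meet a more-likely-than-not showing (weight exceeds 50): on (g) the weight is 85 less the opposing 34 gives net 51, which does exceed 50, so (g) meets the standard; on (h) the weight is 96 less the opposing 30 gives net 66, which does exceed 50, so (h) meets the standard.
  All elements met at the final stage.
Every stage carried; the customs bureau prevails.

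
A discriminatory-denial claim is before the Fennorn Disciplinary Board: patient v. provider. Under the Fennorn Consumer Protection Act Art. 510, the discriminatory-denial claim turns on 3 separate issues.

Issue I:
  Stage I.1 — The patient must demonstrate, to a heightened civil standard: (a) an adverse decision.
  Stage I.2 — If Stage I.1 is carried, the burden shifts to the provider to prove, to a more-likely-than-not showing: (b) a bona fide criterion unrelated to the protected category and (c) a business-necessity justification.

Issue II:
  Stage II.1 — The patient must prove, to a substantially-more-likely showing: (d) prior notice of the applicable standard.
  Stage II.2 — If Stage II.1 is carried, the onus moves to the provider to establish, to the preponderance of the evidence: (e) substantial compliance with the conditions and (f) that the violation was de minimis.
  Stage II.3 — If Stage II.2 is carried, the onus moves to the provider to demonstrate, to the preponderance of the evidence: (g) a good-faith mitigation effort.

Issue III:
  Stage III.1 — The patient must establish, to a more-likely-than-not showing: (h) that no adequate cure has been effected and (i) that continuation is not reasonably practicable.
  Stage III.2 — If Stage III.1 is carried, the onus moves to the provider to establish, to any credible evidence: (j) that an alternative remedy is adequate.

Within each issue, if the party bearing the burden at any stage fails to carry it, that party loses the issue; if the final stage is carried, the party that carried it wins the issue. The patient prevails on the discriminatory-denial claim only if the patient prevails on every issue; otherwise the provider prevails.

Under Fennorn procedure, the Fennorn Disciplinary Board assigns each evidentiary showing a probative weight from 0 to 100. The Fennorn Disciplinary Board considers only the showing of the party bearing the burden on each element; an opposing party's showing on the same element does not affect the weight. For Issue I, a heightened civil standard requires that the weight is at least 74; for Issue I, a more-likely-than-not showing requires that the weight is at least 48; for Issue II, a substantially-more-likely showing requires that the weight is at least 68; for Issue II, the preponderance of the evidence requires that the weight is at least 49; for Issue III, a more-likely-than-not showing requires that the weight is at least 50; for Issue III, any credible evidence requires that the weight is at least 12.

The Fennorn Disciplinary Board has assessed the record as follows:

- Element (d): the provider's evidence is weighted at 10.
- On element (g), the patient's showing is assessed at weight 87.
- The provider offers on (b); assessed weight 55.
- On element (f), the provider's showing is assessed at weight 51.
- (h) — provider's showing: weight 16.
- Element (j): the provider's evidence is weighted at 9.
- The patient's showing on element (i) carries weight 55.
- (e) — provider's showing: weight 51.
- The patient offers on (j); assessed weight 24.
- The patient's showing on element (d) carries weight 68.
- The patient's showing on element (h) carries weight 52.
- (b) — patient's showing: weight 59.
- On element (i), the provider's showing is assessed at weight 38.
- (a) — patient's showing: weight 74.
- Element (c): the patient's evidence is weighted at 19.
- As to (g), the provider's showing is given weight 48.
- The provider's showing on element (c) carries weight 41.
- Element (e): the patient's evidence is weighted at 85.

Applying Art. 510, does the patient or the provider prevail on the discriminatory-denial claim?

patient

— Issue I —
At Stage I.1 the patient must meet a heightened civil standard (weight is at least 74): on (a) the weight is 74, ≥ 74, so (a) meets the standard.
  The patient carries Stage I.1; the provider now bears the burden.
At Stage I.2 the provider must meet a more-likely-than-not showing (weight is at least 48): on (b) the weight is 55 (the patient's 59 is given no effect), which does reach 48, so (b) meets the standard; on (c) the weight is 41 (the patient's 19 is given no effect), which does not reach 48, so (c) does not meet the standard.
  Not every element is met, so the provider fails to carry Stage I.2.
The analysis ends at Stage I.2; the patient prevails on this issue.
— Issue II —
Stage II.1 — burden on patient; standard: a substantially-more-likely showing (weight is at least 68).
    (d): 68 (provider's 10 disregarded) ≥ 68 [met]
  The patient carries Stage II.1; the provider now bears the burden.
Stage II.2 — burden on provider; standard: the preponderance of the evidence (weight is at least 49).
    (e): 51 (patient's 85 disregarded) ≥ 49 [met]
    (f): 51 ≥ 49 [met]
  Stage II.2 carried; the burden remains with the provider.
Stage II.3 — burden on provider; standard: the preponderance of the evidence (weight is at least 49).
    (g): 48 (patient's 87 disregarded) < 49 [not met]
  Not every element is met, so the provider fails to carry Stage II.3.
So the patient prevails on this issue.
— Issue III —
At Stage III.1 the patient must meet a more-likely-than-not showing (weight is at least 50): on (h) the weight is 52 (the provider's 16 is given no effect), ≥ 50, so (h) meets the standard; on (i) the weight is 55 (the provider's 38 is given no effect), ≥ 50, so (i) meets the standard.
  Stage III.1 is satisfied; the onus moves to the provider.
At Stage III.2 the provider must meet any credible evidence (weight is at least 12): on (j) the weight is 9 (the patient's 24 is given no effect), which does not reach 12, so (j) does not meet the standard.
  Stage III.2 not carried; the provider fails its burden.
The analysis ends at Stage III.2; the patient prevails on this issue.
Per-issue: Issue I → patient; Issue II → patient; Issue III → patient. The patient must prevail on every issue; overall, the patient prevails.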